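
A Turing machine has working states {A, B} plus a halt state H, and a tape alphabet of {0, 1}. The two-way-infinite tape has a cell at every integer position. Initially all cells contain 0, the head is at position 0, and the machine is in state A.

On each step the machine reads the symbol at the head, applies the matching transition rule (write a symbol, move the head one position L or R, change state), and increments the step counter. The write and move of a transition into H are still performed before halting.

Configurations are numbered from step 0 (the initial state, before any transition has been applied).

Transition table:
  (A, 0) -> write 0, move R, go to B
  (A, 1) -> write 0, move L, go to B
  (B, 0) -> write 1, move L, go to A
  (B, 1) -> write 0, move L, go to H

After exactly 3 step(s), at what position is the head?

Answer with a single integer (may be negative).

Answer: 1

Derivation:
Step 1: in state A at pos 0, read 0 -> (A,0)->write 0,move R,goto B. Now: state=B, head=1, tape[-1..2]=0000 (head:   ^)
Step 2: in state B at pos 1, read 0 -> (B,0)->write 1,move L,goto A. Now: state=A, head=0, tape[-1..2]=0010 (head:  ^)
Step 3: in state A at pos 0, read 0 -> (A,0)->write 0,move R,goto B. Now: state=B, head=1, tape[-1..2]=0010 (head:   ^)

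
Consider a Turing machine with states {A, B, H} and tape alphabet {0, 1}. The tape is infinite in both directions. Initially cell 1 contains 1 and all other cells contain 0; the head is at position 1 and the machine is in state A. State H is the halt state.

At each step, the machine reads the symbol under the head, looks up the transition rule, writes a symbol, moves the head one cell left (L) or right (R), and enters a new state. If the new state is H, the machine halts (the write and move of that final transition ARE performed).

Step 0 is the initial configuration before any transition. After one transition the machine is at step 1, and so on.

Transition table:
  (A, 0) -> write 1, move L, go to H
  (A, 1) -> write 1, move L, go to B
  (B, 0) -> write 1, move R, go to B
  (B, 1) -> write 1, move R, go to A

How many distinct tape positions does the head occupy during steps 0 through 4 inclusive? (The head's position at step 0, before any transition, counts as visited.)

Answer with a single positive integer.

Step 1: in state A at pos 1, read 1 -> (A,1)->write 1,move L,goto B. Now: state=B, head=0, tape[-1..2]=0010 (head:  ^)
Step 2: in state B at pos 0, read 0 -> (B,0)->write 1,move R,goto B. Now: state=B, head=1, tape[-1..2]=0110 (head:   ^)
Step 3: in state B at pos 1, read 1 -> (B,1)->write 1,move R,goto A. Now: state=A, head=2, tape[-1..3]=01100 (head:    ^)
Step 4: in state A at pos 2, read 0 -> (A,0)->write 1,move L,goto H. Now: state=H, head=1, tape[-1..3]=01110 (head:   ^)
Head positions at steps 0..4: starting at 1, distinct positions visited = {0, 1, 2} -> 3 position(s)

Answer: 3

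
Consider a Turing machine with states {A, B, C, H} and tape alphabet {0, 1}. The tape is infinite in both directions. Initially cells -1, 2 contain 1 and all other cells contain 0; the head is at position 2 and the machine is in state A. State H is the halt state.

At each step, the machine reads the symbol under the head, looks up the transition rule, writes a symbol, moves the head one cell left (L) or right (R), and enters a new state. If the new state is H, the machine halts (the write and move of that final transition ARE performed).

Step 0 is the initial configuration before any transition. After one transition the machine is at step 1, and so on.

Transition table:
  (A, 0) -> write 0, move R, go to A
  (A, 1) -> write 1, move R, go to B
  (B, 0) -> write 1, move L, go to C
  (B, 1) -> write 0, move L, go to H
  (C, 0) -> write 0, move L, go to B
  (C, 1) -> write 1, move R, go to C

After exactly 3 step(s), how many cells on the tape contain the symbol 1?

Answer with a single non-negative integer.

Answer: 3

Derivation:
Step 1: in state A at pos 2, read 1 -> (A,1)->write 1,move R,goto B. Now: state=B, head=3, tape[-2..4]=0100100 (head:      ^)
Step 2: in state B at pos 3, read 0 -> (B,0)->write 1,move L,goto C. Now: state=C, head=2, tape[-2..4]=0100110 (head:     ^)
Step 3: in state C at pos 2, read 1 -> (C,1)->write 1,move R,goto C. Now: state=C, head=3, tape[-2..4]=0100110 (head:      ^)
Cells containing 1 after step 3: {-1, 2, 3} -> 3 cell(s)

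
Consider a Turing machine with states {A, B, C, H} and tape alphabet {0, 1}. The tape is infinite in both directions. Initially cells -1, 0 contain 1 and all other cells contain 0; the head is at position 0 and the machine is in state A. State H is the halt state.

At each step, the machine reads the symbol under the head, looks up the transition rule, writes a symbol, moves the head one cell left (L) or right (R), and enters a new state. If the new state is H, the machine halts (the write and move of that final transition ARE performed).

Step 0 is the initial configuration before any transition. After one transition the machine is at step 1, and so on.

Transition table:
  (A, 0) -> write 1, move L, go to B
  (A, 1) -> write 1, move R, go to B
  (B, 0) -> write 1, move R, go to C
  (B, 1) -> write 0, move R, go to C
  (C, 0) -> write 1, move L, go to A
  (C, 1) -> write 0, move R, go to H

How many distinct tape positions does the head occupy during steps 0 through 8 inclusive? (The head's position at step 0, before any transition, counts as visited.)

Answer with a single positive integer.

Step 1: in state A at pos 0, read 1 -> (A,1)->write 1,move R,goto B. Now: state=B, head=1, tape[-2..2]=01100 (head:    ^)
Step 2: in state B at pos 1, read 0 -> (B,0)->write 1,move R,goto C. Now: state=C, head=2, tape[-2..3]=011100 (head:     ^)
Step 3: in state C at pos 2, read 0 -> (C,0)->write 1,move L,goto A. Now: state=A, head=1, tape[-2..3]=011110 (head:    ^)
Step 4: in state A at pos 1, read 1 -> (A,1)->write 1,move R,goto B. Now: state=B, head=2, tape[-2..3]=011110 (head:     ^)
Step 5: in state B at pos 2, read 1 -> (B,1)->write 0,move R,goto C. Now: state=C, head=3, tape[-2..4]=0111000 (head:      ^)
Step 6: in state C at pos 3, read 0 -> (C,0)->write 1,move L,goto A. Now: state=A, head=2, tape[-2..4]=0111010 (head:     ^)
Step 7: in state A at pos 2, read 0 -> (A,0)->write 1,move L,goto B. Now: state=B, head=1, tape[-2..4]=0111110 (head:    ^)
Step 8: in state B at pos 1, read 1 -> (B,1)->write 0,move R,goto C. Now: state=C, head=2, tape[-2..4]=0110110 (head:     ^)
Head positions at steps 0..8: starting at 0, distinct positions visited = {0, 1, 2, 3} -> 4 position(s)

Answer: 4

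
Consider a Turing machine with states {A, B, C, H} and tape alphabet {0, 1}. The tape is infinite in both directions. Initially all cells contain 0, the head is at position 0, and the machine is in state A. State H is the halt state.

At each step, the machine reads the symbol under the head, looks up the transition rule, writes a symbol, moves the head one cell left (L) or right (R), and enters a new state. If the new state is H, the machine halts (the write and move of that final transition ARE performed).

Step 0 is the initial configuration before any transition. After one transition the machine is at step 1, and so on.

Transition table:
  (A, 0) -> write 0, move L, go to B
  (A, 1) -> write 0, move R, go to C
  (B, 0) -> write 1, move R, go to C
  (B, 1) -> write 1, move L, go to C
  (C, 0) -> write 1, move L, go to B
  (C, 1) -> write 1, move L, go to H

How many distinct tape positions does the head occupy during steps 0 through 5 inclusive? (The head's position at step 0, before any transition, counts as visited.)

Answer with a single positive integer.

Answer: 4

Derivation:
Step 1: in state A at pos 0, read 0 -> (A,0)->write 0,move L,goto B. Now: state=B, head=-1, tape[-2..1]=0000 (head:  ^)
Step 2: in state B at pos -1, read 0 -> (B,0)->write 1,move R,goto C. Now: state=C, head=0, tape[-2..1]=0100 (head:   ^)
Step 3: in state C at pos 0, read 0 -> (C,0)->write 1,move L,goto B. Now: state=B, head=-1, tape[-2..1]=0110 (head:  ^)
Step 4: in state B at pos -1, read 1 -> (B,1)->write 1,move L,goto C. Now: state=C, head=-2, tape[-3..1]=00110 (head:  ^)
Step 5: in state C at pos -2, read 0 -> (C,0)->write 1,move L,goto B. Now: state=B, head=-3, tape[-4..1]=001110 (head:  ^)
Head positions at steps 0..5: starting at 0, distinct positions visited = {-3, -2, -1, 0} -> 4 position(s)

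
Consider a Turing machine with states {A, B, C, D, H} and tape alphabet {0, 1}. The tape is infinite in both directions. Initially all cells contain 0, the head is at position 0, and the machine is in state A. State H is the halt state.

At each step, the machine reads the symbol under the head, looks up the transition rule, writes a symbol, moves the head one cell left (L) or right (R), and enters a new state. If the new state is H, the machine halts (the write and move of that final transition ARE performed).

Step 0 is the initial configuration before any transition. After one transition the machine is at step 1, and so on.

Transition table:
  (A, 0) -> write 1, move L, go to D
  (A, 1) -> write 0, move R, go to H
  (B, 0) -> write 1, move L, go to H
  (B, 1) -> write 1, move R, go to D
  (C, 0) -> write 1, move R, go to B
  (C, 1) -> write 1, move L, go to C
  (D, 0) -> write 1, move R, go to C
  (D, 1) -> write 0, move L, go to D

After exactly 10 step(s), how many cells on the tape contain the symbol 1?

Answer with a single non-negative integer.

Answer: 1

Derivation:
Step 1: in state A at pos 0, read 0 -> (A,0)->write 1,move L,goto D. Now: state=D, head=-1, tape[-2..1]=0010 (head:  ^)
Step 2: in state D at pos -1, read 0 -> (D,0)->write 1,move R,goto C. Now: state=C, head=0, tape[-2..1]=0110 (head:   ^)
Step 3: in state C at pos 0, read 1 -> (C,1)->write 1,move L,goto C. Now: state=C, head=-1, tape[-2..1]=0110 (head:  ^)
Step 4: in state C at pos -1, read 1 -> (C,1)->write 1,move L,goto C. Now: state=C, head=-2, tape[-3..1]=00110 (head:  ^)
Step 5: in state C at pos -2, read 0 -> (C,0)->write 1,move R,goto B. Now: state=B, head=-1, tape[-3..1]=01110 (head:   ^)
Step 6: in state B at pos -1, read 1 -> (B,1)->write 1,move R,goto D. Now: state=D, head=0, tape[-3..1]=01110 (head:    ^)
Step 7: in state D at pos 0, read 1 -> (D,1)->write 0,move L,goto D. Now: state=D, head=-1, tape[-3..1]=01100 (head:   ^)
Step 8: in state D at pos -1, read 1 -> (D,1)->write 0,move L,goto D. Now: state=D, head=-2, tape[-3..1]=01000 (head:  ^)
Step 9: in state D at pos -2, read 1 -> (D,1)->write 0,move L,goto D. Now: state=D, head=-3, tape[-4..1]=000000 (head:  ^)
Step 10: in state D at pos -3, read 0 -> (D,0)->write 1,move R,goto C. Now: state=C, head=-2, tape[-4..1]=010000 (head:   ^)
Cells containing 1 after step 10: {-3} -> 1 cell(s)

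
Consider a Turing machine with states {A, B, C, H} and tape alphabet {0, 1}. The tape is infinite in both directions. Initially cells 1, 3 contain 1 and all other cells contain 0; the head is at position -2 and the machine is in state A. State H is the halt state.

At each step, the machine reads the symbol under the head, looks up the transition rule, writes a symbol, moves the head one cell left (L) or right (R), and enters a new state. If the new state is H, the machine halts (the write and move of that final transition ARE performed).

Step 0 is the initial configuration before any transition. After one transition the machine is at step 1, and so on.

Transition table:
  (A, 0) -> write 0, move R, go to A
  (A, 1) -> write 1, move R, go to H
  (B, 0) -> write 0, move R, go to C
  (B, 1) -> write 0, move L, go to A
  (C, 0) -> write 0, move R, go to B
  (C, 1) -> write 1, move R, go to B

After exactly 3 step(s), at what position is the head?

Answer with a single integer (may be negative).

Step 1: in state A at pos -2, read 0 -> (A,0)->write 0,move R,goto A. Now: state=A, head=-1, tape[-3..4]=00001010 (head:   ^)
Step 2: in state A at pos -1, read 0 -> (A,0)->write 0,move R,goto A. Now: state=A, head=0, tape[-3..4]=00001010 (head:    ^)
Step 3: in state A at pos 0, read 0 -> (A,0)->write 0,move R,goto A. Now: state=A, head=1, tape[-3..4]=00001010 (head:     ^)

Answer: 1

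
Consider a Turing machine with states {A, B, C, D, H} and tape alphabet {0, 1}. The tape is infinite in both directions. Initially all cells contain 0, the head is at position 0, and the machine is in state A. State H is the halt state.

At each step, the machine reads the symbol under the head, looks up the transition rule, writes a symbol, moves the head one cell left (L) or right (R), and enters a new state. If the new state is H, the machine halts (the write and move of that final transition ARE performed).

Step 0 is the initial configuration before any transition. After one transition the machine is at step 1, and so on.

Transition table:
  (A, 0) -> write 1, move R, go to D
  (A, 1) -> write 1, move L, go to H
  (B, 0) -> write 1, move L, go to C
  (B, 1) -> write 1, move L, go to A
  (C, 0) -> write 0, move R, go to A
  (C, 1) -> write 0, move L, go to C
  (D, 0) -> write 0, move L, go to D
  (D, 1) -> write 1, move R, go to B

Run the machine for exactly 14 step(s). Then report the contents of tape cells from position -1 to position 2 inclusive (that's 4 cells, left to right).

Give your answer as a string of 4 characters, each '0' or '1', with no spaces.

Answer: 0101

Derivation:
Step 1: in state A at pos 0, read 0 -> (A,0)->write 1,move R,goto D. Now: state=D, head=1, tape[-1..2]=0100 (head:   ^)
Step 2: in state D at pos 1, read 0 -> (D,0)->write 0,move L,goto D. Now: state=D, head=0, tape[-1..2]=0100 (head:  ^)
Step 3: in state D at pos 0, read 1 -> (D,1)->write 1,move R,goto B. Now: state=B, head=1, tape[-1..2]=0100 (head:   ^)
Step 4: in state B at pos 1, read 0 -> (B,0)->write 1,move L,goto C. Now: state=C, head=0, tape[-1..2]=0110 (head:  ^)
Step 5: in state C at pos 0, read 1 -> (C,1)->write 0,move L,goto C. Now: state=C, head=-1, tape[-2..2]=00010 (head:  ^)
Step 6: in state C at pos -1, read 0 -> (C,0)->write 0,move R,goto A. Now: state=A, head=0, tape[-2..2]=00010 (head:   ^)
Step 7: in state A at pos 0, read 0 -> (A,0)->write 1,move R,goto D. Now: state=D, head=1, tape[-2..2]=00110 (head:    ^)
Step 8: in state D at pos 1, read 1 -> (D,1)->write 1,move R,goto B. Now: state=B, head=2, tape[-2..3]=001100 (head:     ^)
Step 9: in state B at pos 2, read 0 -> (B,0)->write 1,move L,goto C. Now: state=C, head=1, tape[-2..3]=001110 (head:    ^)
Step 10: in state C at pos 1, read 1 -> (C,1)->write 0,move L,goto C. Now: state=C, head=0, tape[-2..3]=001010 (head:   ^)
Step 11: in state C at pos 0, read 1 -> (C,1)->write 0,move L,goto C. Now: state=C, head=-1, tape[-2..3]=000010 (head:  ^)
Step 12: in state C at pos -1, read 0 -> (C,0)->write 0,move R,goto A. Now: state=A, head=0, tape[-2..3]=000010 (head:   ^)
Step 13: in state A at pos 0, read 0 -> (A,0)->write 1,move R,goto D. Now: state=D, head=1, tape[-2..3]=001010 (head:    ^)
Step 14: in state D at pos 1, read 0 -> (D,0)->write 0,move L,goto D. Now: state=D, head=0, tape[-2..3]=001010 (head:   ^)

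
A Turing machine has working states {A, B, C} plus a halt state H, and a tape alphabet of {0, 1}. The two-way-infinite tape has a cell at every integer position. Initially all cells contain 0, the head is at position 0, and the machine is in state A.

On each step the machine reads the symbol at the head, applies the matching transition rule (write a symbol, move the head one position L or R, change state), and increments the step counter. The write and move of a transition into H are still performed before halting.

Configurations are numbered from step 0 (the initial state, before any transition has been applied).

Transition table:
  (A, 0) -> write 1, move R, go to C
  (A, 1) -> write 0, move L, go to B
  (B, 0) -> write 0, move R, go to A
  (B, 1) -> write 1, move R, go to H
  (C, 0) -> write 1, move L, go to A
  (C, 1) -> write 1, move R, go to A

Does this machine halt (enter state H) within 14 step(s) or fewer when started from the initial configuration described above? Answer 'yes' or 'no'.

Answer: yes

Derivation:
Step 1: in state A at pos 0, read 0 -> (A,0)->write 1,move R,goto C. Now: state=C, head=1, tape[-1..2]=0100 (head:   ^)
Step 2: in state C at pos 1, read 0 -> (C,0)->write 1,move L,goto A. Now: state=A, head=0, tape[-1..2]=0110 (head:  ^)
Step 3: in state A at pos 0, read 1 -> (A,1)->write 0,move L,goto B. Now: state=B, head=-1, tape[-2..2]=00010 (head:  ^)
Step 4: in state B at pos -1, read 0 -> (B,0)->write 0,move R,goto A. Now: state=A, head=0, tape[-2..2]=00010 (head:   ^)
Step 5: in state A at pos 0, read 0 -> (A,0)->write 1,move R,goto C. Now: state=C, head=1, tape[-2..2]=00110 (head:    ^)
Step 6: in state C at pos 1, read 1 -> (C,1)->write 1,move R,goto A. Now: state=A, head=2, tape[-2..3]=001100 (head:     ^)
Step 7: in state A at pos 2, read 0 -> (A,0)->write 1,move R,goto C. Now: state=C, head=3, tape[-2..4]=0011100 (head:      ^)
Step 8: in state C at pos 3, read 0 -> (C,0)->write 1,move L,goto A. Now: state=A, head=2, tape[-2..4]=0011110 (head:     ^)
Step 9: in state A at pos 2, read 1 -> (A,1)->write 0,move L,goto B. Now: state=B, head=1, tape[-2..4]=0011010 (head:    ^)
Step 10: in state B at pos 1, read 1 -> (B,1)->write 1,move R,goto H. Now: state=H, head=2, tape[-2..4]=0011010 (head:     ^)
State H reached at step 10; 10 <= 14 -> yes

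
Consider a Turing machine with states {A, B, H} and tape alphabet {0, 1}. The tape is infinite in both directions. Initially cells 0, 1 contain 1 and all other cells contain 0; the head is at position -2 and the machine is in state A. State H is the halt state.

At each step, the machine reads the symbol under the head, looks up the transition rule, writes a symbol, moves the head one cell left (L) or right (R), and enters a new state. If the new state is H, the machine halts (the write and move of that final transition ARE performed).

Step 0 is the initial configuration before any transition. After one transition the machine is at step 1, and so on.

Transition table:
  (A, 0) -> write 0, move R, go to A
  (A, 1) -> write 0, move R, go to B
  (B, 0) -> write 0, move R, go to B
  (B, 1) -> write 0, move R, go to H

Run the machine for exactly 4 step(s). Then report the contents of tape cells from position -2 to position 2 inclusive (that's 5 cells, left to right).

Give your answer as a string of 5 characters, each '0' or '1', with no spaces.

Step 1: in state A at pos -2, read 0 -> (A,0)->write 0,move R,goto A. Now: state=A, head=-1, tape[-3..2]=000110 (head:   ^)
Step 2: in state A at pos -1, read 0 -> (A,0)->write 0,move R,goto A. Now: state=A, head=0, tape[-3..2]=000110 (head:    ^)
Step 3: in state A at pos 0, read 1 -> (A,1)->write 0,move R,goto B. Now: state=B, head=1, tape[-3..2]=000010 (head:     ^)
Step 4: in state B at pos 1, read 1 -> (B,1)->write 0,move R,goto H. Now: state=H, head=2, tape[-3..3]=0000000 (head:      ^)

Answer: 00000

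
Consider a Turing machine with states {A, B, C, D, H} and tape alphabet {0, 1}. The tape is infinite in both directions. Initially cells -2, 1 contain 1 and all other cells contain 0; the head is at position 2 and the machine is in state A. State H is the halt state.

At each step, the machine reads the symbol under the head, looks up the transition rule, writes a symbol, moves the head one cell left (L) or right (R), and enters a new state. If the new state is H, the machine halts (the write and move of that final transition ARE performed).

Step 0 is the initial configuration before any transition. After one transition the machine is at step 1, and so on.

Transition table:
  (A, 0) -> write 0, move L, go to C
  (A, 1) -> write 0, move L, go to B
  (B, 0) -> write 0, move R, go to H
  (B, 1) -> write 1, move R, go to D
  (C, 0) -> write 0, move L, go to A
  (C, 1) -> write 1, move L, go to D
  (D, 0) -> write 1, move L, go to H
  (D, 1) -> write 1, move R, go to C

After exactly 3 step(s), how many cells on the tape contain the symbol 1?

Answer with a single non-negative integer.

Answer: 3

Derivation:
Step 1: in state A at pos 2, read 0 -> (A,0)->write 0,move L,goto C. Now: state=C, head=1, tape[-3..3]=0100100 (head:     ^)
Step 2: in state C at pos 1, read 1 -> (C,1)->write 1,move L,goto D. Now: state=D, head=0, tape[-3..3]=0100100 (head:    ^)
Step 3: in state D at pos 0, read 0 -> (D,0)->write 1,move L,goto H. Now: state=H, head=-1, tape[-3..3]=0101100 (head:   ^)
Cells containing 1 after step 3: {-2, 0, 1} -> 3 cell(s)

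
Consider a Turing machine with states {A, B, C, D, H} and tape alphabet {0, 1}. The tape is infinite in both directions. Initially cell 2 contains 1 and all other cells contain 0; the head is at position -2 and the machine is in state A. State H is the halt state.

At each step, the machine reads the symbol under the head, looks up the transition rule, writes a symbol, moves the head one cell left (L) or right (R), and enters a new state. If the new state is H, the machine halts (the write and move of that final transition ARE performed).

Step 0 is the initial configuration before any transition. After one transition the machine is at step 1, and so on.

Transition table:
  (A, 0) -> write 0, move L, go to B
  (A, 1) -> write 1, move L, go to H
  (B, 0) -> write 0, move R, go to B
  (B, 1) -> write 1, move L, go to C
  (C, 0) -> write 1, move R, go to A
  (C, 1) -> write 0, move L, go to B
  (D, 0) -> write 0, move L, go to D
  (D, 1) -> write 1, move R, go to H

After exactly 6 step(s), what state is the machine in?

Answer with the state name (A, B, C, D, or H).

Step 1: in state A at pos -2, read 0 -> (A,0)->write 0,move L,goto B. Now: state=B, head=-3, tape[-4..3]=00000010 (head:  ^)
Step 2: in state B at pos -3, read 0 -> (B,0)->write 0,move R,goto B. Now: state=B, head=-2, tape[-4..3]=00000010 (head:   ^)
Step 3: in state B at pos -2, read 0 -> (B,0)->write 0,move R,goto B. Now: state=B, head=-1, tape[-4..3]=00000010 (head:    ^)
Step 4: in state B at pos -1, read 0 -> (B,0)->write 0,move R,goto B. Now: state=B, head=0, tape[-4..3]=00000010 (head:     ^)
Step 5: in state B at pos 0, read 0 -> (B,0)->write 0,move R,goto B. Now: state=B, head=1, tape[-4..3]=00000010 (head:      ^)
Step 6: in state B at pos 1, read 0 -> (B,0)->write 0,move R,goto B. Now: state=B, head=2, tape[-4..3]=00000010 (head:       ^)

Answer: B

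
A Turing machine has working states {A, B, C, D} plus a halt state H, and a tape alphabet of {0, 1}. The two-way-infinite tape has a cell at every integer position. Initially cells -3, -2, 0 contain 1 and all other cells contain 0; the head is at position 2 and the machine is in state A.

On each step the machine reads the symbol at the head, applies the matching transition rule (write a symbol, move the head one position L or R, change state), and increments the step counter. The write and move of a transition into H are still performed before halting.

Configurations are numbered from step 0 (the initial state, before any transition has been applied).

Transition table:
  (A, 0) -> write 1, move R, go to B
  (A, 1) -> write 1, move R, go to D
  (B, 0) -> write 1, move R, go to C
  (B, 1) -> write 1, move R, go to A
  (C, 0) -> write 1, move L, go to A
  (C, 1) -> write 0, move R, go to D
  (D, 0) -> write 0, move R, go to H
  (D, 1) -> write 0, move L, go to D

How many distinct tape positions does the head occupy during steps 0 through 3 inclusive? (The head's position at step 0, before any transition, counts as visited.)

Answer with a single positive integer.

Answer: 3

Derivation:
Step 1: in state A at pos 2, read 0 -> (A,0)->write 1,move R,goto B. Now: state=B, head=3, tape[-4..4]=011010100 (head:        ^)
Step 2: in state B at pos 3, read 0 -> (B,0)->write 1,move R,goto C. Now: state=C, head=4, tape[-4..5]=0110101100 (head:         ^)
Step 3: in state C at pos 4, read 0 -> (C,0)->write 1,move L,goto A. Now: state=A, head=3, tape[-4..5]=0110101110 (head:        ^)
Head positions at steps 0..3: starting at 2, distinct positions visited = {2, 3, 4} -> 3 position(s)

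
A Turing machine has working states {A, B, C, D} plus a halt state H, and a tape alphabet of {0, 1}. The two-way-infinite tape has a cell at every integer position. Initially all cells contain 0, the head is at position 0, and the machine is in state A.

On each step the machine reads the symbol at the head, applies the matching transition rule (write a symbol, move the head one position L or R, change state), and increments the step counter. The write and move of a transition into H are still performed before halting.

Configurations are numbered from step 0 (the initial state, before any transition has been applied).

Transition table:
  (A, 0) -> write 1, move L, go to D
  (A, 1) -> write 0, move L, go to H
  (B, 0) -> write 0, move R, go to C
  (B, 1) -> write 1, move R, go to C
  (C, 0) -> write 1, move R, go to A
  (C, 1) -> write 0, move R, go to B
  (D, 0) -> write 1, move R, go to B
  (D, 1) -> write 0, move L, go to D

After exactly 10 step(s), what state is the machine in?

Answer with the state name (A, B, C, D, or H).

Step 1: in state A at pos 0, read 0 -> (A,0)->write 1,move L,goto D. Now: state=D, head=-1, tape[-2..1]=0010 (head:  ^)
Step 2: in state D at pos -1, read 0 -> (D,0)->write 1,move R,goto B. Now: state=B, head=0, tape[-2..1]=0110 (head:   ^)
Step 3: in state B at pos 0, read 1 -> (B,1)->write 1,move R,goto C. Now: state=C, head=1, tape[-2..2]=01100 (head:    ^)
Step 4: in state C at pos 1, read 0 -> (C,0)->write 1,move R,goto A. Now: state=A, head=2, tape[-2..3]=011100 (head:     ^)
Step 5: in state A at pos 2, read 0 -> (A,0)->write 1,move L,goto D. Now: state=D, head=1, tape[-2..3]=011110 (head:    ^)
Step 6: in state D at pos 1, read 1 -> (D,1)->write 0,move L,goto D. Now: state=D, head=0, tape[-2..3]=011010 (head:   ^)
Step 7: in state D at pos 0, read 1 -> (D,1)->write 0,move L,goto D. Now: state=D, head=-1, tape[-2..3]=010010 (head:  ^)
Step 8: in state D at pos -1, read 1 -> (D,1)->write 0,move L,goto D. Now: state=D, head=-2, tape[-3..3]=0000010 (head:  ^)
Step 9: in state D at pos -2, read 0 -> (D,0)->write 1,move R,goto B. Now: state=B, head=-1, tape[-3..3]=0100010 (head:   ^)
Step 10: in state B at pos -1, read 0 -> (B,0)->write 0,move R,goto C. Now: state=C, head=0, tape[-3..3]=0100010 (head:    ^)

Answer: C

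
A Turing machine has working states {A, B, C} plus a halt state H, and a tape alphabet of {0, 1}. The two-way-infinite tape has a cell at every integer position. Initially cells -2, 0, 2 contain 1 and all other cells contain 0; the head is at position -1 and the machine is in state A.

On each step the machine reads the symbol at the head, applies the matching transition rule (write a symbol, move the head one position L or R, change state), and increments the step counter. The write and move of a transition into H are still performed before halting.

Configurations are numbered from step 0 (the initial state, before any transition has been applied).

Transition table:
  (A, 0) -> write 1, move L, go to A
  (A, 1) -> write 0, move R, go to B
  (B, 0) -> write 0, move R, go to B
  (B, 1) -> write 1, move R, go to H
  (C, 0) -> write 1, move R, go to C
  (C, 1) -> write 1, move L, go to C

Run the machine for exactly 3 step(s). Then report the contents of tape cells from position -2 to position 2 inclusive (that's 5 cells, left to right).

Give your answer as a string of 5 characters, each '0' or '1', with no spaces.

Step 1: in state A at pos -1, read 0 -> (A,0)->write 1,move L,goto A. Now: state=A, head=-2, tape[-3..3]=0111010 (head:  ^)
Step 2: in state A at pos -2, read 1 -> (A,1)->write 0,move R,goto B. Now: state=B, head=-1, tape[-3..3]=0011010 (head:   ^)
Step 3: in state B at pos -1, read 1 -> (B,1)->write 1,move R,goto H. Now: state=H, head=0, tape[-3..3]=0011010 (head:    ^)

Answer: 01101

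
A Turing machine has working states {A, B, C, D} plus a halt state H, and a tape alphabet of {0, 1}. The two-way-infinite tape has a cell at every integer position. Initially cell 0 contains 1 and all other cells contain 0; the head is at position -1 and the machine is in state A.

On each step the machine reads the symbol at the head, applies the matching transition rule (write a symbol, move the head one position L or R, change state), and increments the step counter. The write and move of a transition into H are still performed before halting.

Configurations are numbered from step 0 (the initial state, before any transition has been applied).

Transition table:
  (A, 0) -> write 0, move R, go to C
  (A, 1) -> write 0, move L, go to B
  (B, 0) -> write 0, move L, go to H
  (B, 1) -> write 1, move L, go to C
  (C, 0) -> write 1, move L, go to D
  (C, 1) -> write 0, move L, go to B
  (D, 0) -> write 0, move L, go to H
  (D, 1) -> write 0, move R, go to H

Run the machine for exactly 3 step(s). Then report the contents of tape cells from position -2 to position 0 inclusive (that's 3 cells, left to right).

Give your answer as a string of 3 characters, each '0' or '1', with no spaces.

Step 1: in state A at pos -1, read 0 -> (A,0)->write 0,move R,goto C. Now: state=C, head=0, tape[-2..1]=0010 (head:   ^)
Step 2: in state C at pos 0, read 1 -> (C,1)->write 0,move L,goto B. Now: state=B, head=-1, tape[-2..1]=0000 (head:  ^)
Step 3: in state B at pos -1, read 0 -> (B,0)->write 0,move L,goto H. Now: state=H, head=-2, tape[-3..1]=00000 (head:  ^)

Answer: 000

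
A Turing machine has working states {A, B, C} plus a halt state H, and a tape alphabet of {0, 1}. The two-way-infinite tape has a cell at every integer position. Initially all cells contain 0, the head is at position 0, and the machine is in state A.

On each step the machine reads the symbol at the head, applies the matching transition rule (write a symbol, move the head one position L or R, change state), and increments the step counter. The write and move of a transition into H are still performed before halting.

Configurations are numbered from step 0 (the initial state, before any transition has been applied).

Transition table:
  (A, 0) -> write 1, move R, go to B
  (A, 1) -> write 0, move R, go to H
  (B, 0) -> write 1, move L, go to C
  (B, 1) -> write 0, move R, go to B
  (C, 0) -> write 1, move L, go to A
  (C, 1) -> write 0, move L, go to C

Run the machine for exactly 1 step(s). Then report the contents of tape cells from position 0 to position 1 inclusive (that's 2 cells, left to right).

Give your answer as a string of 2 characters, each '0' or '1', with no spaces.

Step 1: in state A at pos 0, read 0 -> (A,0)->write 1,move R,goto B. Now: state=B, head=1, tape[-1..2]=0100 (head:   ^)

Answer: 10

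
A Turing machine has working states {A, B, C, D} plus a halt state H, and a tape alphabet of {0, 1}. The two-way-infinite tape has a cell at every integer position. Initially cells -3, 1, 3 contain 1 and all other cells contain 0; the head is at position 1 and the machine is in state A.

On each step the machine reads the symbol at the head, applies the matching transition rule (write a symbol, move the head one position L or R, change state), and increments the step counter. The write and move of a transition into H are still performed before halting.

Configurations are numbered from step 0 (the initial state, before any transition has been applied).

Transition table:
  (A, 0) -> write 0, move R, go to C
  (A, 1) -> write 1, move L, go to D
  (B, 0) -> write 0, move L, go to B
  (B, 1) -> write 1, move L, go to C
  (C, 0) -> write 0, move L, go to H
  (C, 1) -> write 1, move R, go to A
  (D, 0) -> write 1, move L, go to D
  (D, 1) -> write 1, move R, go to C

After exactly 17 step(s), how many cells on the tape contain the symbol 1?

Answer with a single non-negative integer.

Step 1: in state A at pos 1, read 1 -> (A,1)->write 1,move L,goto D. Now: state=D, head=0, tape[-4..4]=010001010 (head:     ^)
Step 2: in state D at pos 0, read 0 -> (D,0)->write 1,move L,goto D. Now: state=D, head=-1, tape[-4..4]=010011010 (head:    ^)
Step 3: in state D at pos -1, read 0 -> (D,0)->write 1,move L,goto D. Now: state=D, head=-2, tape[-4..4]=010111010 (head:   ^)
Step 4: in state D at pos -2, read 0 -> (D,0)->write 1,move L,goto D. Now: state=D, head=-3, tape[-4..4]=011111010 (head:  ^)
Step 5: in state D at pos -3, read 1 -> (D,1)->write 1,move R,goto C. Now: state=C, head=-2, tape[-4..4]=011111010 (head:   ^)
Step 6: in state C at pos -2, read 1 -> (C,1)->write 1,move R,goto A. Now: state=A, head=-1, tape[-4..4]=011111010 (head:    ^)
Step 7: in state A at pos -1, read 1 -> (A,1)->write 1,move L,goto D. Now: state=D, head=-2, tape[-4..4]=011111010 (head:   ^)
Step 8: in state D at pos -2, read 1 -> (D,1)->write 1,move R,goto C. Now: state=C, head=-1, tape[-4..4]=011111010 (head:    ^)
Step 9: in state C at pos -1, read 1 -> (C,1)->write 1,move R,goto A. Now: state=A, head=0, tape[-4..4]=011111010 (head:     ^)
Step 10: in state A at pos 0, read 1 -> (A,1)->write 1,move L,goto D. Now: state=D, head=-1, tape[-4..4]=011111010 (head:    ^)
Step 11: in state D at pos -1, read 1 -> (D,1)->write 1,move R,goto C. Now: state=C, head=0, tape[-4..4]=011111010 (head:     ^)
Step 12: in state C at pos 0, read 1 -> (C,1)->write 1,move R,goto A. Now: state=A, head=1, tape[-4..4]=011111010 (head:      ^)
Step 13: in state A at pos 1, read 1 -> (A,1)->write 1,move L,goto D. Now: state=D, head=0, tape[-4..4]=011111010 (head:     ^)
Step 14: in state D at pos 0, read 1 -> (D,1)->write 1,move R,goto C. Now: state=C, head=1, tape[-4..4]=011111010 (head:      ^)
Step 15: in state C at pos 1, read 1 -> (C,1)->write 1,move R,goto A. Now: state=A, head=2, tape[-4..4]=011111010 (head:       ^)
Step 16: in state A at pos 2, read 0 -> (A,0)->write 0,move R,goto C. Now: state=C, head=3, tape[-4..4]=011111010 (head:        ^)
Step 17: in state C at pos 3, read 1 -> (C,1)->write 1,move R,goto A. Now: state=A, head=4, tape[-4..5]=0111110100 (head:         ^)
Cells containing 1 after step 17: {-3, -2, -1, 0, 1, 3} -> 6 cell(s)

Answer: 6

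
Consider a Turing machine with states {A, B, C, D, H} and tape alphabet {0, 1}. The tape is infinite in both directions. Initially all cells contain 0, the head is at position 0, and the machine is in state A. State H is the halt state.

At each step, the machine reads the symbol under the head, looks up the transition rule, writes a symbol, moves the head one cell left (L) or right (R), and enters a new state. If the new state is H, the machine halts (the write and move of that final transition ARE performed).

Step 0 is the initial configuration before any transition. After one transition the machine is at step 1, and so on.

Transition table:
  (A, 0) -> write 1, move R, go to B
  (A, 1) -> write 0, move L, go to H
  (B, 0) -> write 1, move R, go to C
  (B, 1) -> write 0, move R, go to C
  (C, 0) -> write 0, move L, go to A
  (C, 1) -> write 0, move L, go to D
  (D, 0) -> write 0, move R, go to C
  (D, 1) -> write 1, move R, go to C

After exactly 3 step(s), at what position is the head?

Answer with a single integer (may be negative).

Answer: 1

Derivation:
Step 1: in state A at pos 0, read 0 -> (A,0)->write 1,move R,goto B. Now: state=B, head=1, tape[-1..2]=0100 (head:   ^)
Step 2: in state B at pos 1, read 0 -> (B,0)->write 1,move R,goto C. Now: state=C, head=2, tape[-1..3]=01100 (head:    ^)
Step 3: in state C at pos 2, read 0 -> (C,0)->write 0,move L,goto A. Now: state=A, head=1, tape[-1..3]=01100 (head:   ^)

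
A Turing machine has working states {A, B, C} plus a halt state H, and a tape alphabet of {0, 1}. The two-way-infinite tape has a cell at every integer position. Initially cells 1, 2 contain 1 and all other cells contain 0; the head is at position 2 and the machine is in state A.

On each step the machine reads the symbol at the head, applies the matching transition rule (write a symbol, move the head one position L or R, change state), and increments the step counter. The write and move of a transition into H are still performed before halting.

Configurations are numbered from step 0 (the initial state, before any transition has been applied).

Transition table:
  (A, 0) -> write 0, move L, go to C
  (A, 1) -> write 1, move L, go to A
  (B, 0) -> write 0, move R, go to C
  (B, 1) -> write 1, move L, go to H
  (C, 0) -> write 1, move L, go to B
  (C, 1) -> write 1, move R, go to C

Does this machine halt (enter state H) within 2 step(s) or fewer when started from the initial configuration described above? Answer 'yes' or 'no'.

Step 1: in state A at pos 2, read 1 -> (A,1)->write 1,move L,goto A. Now: state=A, head=1, tape[0..3]=0110 (head:  ^)
Step 2: in state A at pos 1, read 1 -> (A,1)->write 1,move L,goto A. Now: state=A, head=0, tape[-1..3]=00110 (head:  ^)
After 2 step(s): state = A (not H) -> not halted within 2 -> no

Answer: no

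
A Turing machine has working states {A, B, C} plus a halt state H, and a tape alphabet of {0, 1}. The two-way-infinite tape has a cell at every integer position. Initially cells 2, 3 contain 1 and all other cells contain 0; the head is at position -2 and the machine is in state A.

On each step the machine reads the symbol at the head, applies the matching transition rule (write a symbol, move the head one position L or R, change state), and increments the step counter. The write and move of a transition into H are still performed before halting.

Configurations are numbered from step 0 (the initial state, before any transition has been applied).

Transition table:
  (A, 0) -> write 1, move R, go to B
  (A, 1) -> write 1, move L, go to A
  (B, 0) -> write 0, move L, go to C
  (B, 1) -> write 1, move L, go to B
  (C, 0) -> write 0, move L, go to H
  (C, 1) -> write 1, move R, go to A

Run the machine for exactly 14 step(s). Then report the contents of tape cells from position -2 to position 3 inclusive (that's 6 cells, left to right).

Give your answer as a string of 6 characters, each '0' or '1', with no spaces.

Answer: 111111

Derivation:
Step 1: in state A at pos -2, read 0 -> (A,0)->write 1,move R,goto B. Now: state=B, head=-1, tape[-3..4]=01000110 (head:   ^)
Step 2: in state B at pos -1, read 0 -> (B,0)->write 0,move L,goto C. Now: state=C, head=-2, tape[-3..4]=01000110 (head:  ^)
Step 3: in state C at pos -2, read 1 -> (C,1)->write 1,move R,goto A. Now: state=A, head=-1, tape[-3..4]=01000110 (head:   ^)
Step 4: in state A at pos -1, read 0 -> (A,0)->write 1,move R,goto B. Now: state=B, head=0, tape[-3..4]=01100110 (head:    ^)
Step 5: in state B at pos 0, read 0 -> (B,0)->write 0,move L,goto C. Now: state=C, head=-1, tape[-3..4]=01100110 (head:   ^)
Step 6: in state C at pos -1, read 1 -> (C,1)->write 1,move R,goto A. Now: state=A, head=0, tape[-3..4]=01100110 (head:    ^)
Step 7: in state A at pos 0, read 0 -> (A,0)->write 1,move R,goto B. Now: state=B, head=1, tape[-3..4]=01110110 (head:     ^)
Step 8: in state B at pos 1, read 0 -> (B,0)->write 0,move L,goto C. Now: state=C, head=0, tape[-3..4]=01110110 (head:    ^)
Step 9: in state C at pos 0, read 1 -> (C,1)->write 1,move R,goto A. Now: state=A, head=1, tape[-3..4]=01110110 (head:     ^)
Step 10: in state A at pos 1, read 0 -> (A,0)->write 1,move R,goto B. Now: state=B, head=2, tape[-3..4]=01111110 (head:      ^)
Step 11: in state B at pos 2, read 1 -> (B,1)->write 1,move L,goto B. Now: state=B, head=1, tape[-3..4]=01111110 (head:     ^)
Step 12: in state B at pos 1, read 1 -> (B,1)->write 1,move L,goto B. Now: state=B, head=0, tape[-3..4]=01111110 (head:    ^)
Step 13: in state B at pos 0, read 1 -> (B,1)->write 1,move L,goto B. Now: state=B, head=-1, tape[-3..4]=01111110 (head:   ^)
Step 14: in state B at pos -1, read 1 -> (B,1)->write 1,move L,goto B. Now: state=B, head=-2, tape[-3..4]=01111110 (head:  ^)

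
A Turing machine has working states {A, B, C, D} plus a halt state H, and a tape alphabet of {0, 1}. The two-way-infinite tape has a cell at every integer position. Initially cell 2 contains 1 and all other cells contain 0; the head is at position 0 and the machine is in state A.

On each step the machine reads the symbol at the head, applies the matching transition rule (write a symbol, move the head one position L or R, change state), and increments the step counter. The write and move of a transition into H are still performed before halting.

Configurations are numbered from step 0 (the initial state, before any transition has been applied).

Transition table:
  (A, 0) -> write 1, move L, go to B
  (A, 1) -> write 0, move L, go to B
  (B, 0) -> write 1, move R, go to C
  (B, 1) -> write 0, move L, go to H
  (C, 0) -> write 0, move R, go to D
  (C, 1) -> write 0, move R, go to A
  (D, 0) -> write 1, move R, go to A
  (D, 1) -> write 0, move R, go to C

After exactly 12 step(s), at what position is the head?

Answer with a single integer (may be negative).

Answer: 2

Derivation:
Step 1: in state A at pos 0, read 0 -> (A,0)->write 1,move L,goto B. Now: state=B, head=-1, tape[-2..3]=001010 (head:  ^)
Step 2: in state B at pos -1, read 0 -> (B,0)->write 1,move R,goto C. Now: state=C, head=0, tape[-2..3]=011010 (head:   ^)
Step 3: in state C at pos 0, read 1 -> (C,1)->write 0,move R,goto A. Now: state=A, head=1, tape[-2..3]=010010 (head:    ^)
Step 4: in state A at pos 1, read 0 -> (A,0)->write 1,move L,goto B. Now: state=B, head=0, tape[-2..3]=010110 (head:   ^)
Step 5: in state B at pos 0, read 0 -> (B,0)->write 1,move R,goto C. Now: state=C, head=1, tape[-2..3]=011110 (head:    ^)
Step 6: in state C at pos 1, read 1 -> (C,1)->write 0,move R,goto A. Now: state=A, head=2, tape[-2..3]=011010 (head:     ^)
Step 7: in state A at pos 2, read 1 -> (A,1)->write 0,move L,goto B. Now: state=B, head=1, tape[-2..3]=011000 (head:    ^)
Step 8: in state B at pos 1, read 0 -> (B,0)->write 1,move R,goto C. Now: state=C, head=2, tape[-2..3]=011100 (head:     ^)
Step 9: in state C at pos 2, read 0 -> (C,0)->write 0,move R,goto D. Now: state=D, head=3, tape[-2..4]=0111000 (head:      ^)
Step 10: in state D at pos 3, read 0 -> (D,0)->write 1,move R,goto A. Now: state=A, head=4, tape[-2..5]=01110100 (head:       ^)
Step 11: in state A at pos 4, read 0 -> (A,0)->write 1,move L,goto B. Now: state=B, head=3, tape[-2..5]=01110110 (head:      ^)
Step 12: in state B at pos 3, read 1 -> (B,1)->write 0,move L,goto H. Now: state=H, head=2, tape[-2..5]=01110010 (head:     ^)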